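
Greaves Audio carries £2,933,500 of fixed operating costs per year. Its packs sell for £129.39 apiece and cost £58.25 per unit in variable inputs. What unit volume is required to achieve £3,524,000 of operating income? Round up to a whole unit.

90,772 packs

Contribution margin per unit = £129.39 − £58.25 = £71.14.
Units = (FC + target) / CM = (£2,933,500 + £3,524,000) / £71.14 = 90,771.72, so 90,772 packs.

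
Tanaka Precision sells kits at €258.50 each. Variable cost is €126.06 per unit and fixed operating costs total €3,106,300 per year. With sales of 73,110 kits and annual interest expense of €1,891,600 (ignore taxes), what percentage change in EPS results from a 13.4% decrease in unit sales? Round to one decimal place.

-27.7%

Contribution at this volume is 73,110 × €132.44 = €9,682,688.40.
EBIT = €9,682,688.40 − €3,106,300 = €6,576,388.40.
Interest = €1,891,600.00, so EBIT − I = €4,684,788.40.
DCL = total CM / (EBIT − I) = €9,682,688.40 / €4,684,788.40 = 2.0668.
%ΔEPS = DCL × %ΔSales = 2.0668 × -13.4% = -27.7%.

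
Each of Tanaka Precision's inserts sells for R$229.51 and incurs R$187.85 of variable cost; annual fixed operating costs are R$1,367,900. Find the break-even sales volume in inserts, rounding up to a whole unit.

Contribution margin per unit = R$229.51 − R$187.85 = R$41.66.
Break-even volume = fixed costs ÷ CM per unit = R$1,367,900 ÷ R$41.66 = 32,834.85, so 32,835 inserts.

32,835 inserts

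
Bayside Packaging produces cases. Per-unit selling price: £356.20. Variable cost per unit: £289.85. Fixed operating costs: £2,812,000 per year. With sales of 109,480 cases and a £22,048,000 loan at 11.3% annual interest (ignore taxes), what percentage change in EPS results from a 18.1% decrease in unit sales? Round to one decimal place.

-67.1%

At 109,480 units, contribution = 109,480 × £66.35 = £7,263,998.00.
EBIT = £7,263,998.00 − £2,812,000 = £4,451,998.00.
Interest = £2,491,424.00, so EBIT − I = £1,960,574.00.
DCL = total CM / (EBIT − I) = £7,263,998.00 / £1,960,574.00 = 3.7050.
EPS therefore changes by 3.7050 × (-18.1%) = -67.1%.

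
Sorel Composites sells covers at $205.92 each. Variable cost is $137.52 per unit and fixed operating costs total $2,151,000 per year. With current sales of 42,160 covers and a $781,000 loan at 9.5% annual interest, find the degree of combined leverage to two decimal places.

4.38

At 42,160 units, contribution = 42,160 × $68.40 = $2,883,744.00.
Operating income = contribution − fixed costs = $2,883,744.00 − $2,151,000 = $732,744.00. Interest = $74,195.00.
DOL = $2,883,744.00 ÷ $732,744.00 = 3.9355; DFL = $732,744.00 ÷ $658,549.00 = 1.1127.
DCL = DOL × DFL = 3.9355 × 1.1127 = 4.3790.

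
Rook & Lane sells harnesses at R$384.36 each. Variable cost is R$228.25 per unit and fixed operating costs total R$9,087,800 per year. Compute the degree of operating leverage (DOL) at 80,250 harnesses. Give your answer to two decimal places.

3.64

Total contribution margin = 80,250 × R$156.11 = R$12,527,827.50.
EBIT = R$12,527,827.50 − R$9,087,800 = R$3,440,027.50.
DOL = contribution ÷ EBIT = R$12,527,827.50 ÷ R$3,440,027.50 = 3.6418.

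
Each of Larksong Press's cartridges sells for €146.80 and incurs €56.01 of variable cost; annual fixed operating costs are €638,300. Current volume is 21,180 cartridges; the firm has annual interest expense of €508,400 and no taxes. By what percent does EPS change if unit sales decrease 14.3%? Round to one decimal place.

-35.4%

At 21,180 units, contribution = 21,180 × €90.79 = €1,922,932.20.
Subtracting fixed costs: EBIT = €1,922,932.20 − €638,300 = €1,284,632.20.
After interest of €508,400.00, pre-tax earnings = €776,232.20.
Degree of combined leverage = contribution ÷ (EBIT − I) = €1,922,932.20 ÷ €776,232.20 = 2.4773.
EPS therefore changes by 2.4773 × (-14.3%) = -35.4%.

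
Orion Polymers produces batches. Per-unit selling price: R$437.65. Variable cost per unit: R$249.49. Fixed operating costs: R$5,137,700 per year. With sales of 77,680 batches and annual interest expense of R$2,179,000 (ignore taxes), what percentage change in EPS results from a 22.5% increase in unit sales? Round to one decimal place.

At 77,680 units, contribution = 77,680 × R$188.16 = R$14,616,268.80.
EBIT = R$14,616,268.80 − R$5,137,700 = R$9,478,568.80.
Interest = R$2,179,000.00, so EBIT − I = R$7,299,568.80.
Degree of combined leverage = contribution ÷ (EBIT − I) = R$14,616,268.80 ÷ R$7,299,568.80 = 2.0023.
EPS therefore changes by 2.0023 × (+22.5%) = +45.1%.

+45.1%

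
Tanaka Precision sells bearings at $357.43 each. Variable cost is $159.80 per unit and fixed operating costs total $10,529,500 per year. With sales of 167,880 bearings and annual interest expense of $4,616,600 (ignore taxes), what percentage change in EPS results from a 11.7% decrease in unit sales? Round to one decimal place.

At 167,880 units, contribution = 167,880 × $197.63 = $33,178,124.40.
Subtracting fixed costs: EBIT = $33,178,124.40 − $10,529,500 = $22,648,624.40.
After interest of $4,616,600.00, pre-tax earnings = $18,032,024.40.
Degree of combined leverage = contribution ÷ (EBIT − I) = $33,178,124.40 ÷ $18,032,024.40 = 1.8400.
EPS therefore changes by 1.8400 × (-11.7%) = -21.5%.

-21.5%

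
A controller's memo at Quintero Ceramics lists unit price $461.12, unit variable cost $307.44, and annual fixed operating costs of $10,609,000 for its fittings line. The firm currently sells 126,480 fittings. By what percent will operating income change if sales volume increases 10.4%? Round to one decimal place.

+22.9%

At 126,480 units, contribution = 126,480 × $153.68 = $19,437,446.40.
Subtracting fixed costs: EBIT = $19,437,446.40 − $10,609,000 = $8,828,446.40.
Degree of operating leverage = $19,437,446.40 / $8,828,446.40 = 2.2017.
%ΔEBIT = DOL × %ΔSales = 2.2017 × +10.4% = +22.9%.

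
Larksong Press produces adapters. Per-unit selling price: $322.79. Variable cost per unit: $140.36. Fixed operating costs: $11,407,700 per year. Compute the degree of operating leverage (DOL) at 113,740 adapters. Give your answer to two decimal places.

Total contribution margin = 113,740 × $182.43 = $20,749,588.20.
EBIT = $20,749,588.20 − $11,407,700 = $9,341,888.20.
DOL = contribution ÷ EBIT = $20,749,588.20 ÷ $9,341,888.20 = 2.2211.

2.22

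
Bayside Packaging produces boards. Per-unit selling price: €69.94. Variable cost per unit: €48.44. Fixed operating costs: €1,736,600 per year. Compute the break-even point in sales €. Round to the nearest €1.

Contribution margin per unit = €69.94 − €48.44 = €21.50, a CM ratio of €21.50 ÷ €69.94 = 0.3074.
Break-even revenue = fixed costs × price ÷ CM = €1,736,600 × €69.94 ÷ €21.50 = €5,649,200.

€5,649,200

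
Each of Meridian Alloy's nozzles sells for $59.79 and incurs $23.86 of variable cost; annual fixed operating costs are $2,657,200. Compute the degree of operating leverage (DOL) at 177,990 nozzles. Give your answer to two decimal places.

1.71

Total contribution margin = 177,990 × $35.93 = $6,395,180.70.
Subtracting fixed costs: EBIT = $6,395,180.70 − $2,657,200 = $3,737,980.70.
So DOL = total CM / EBIT = $6,395,180.70 / $3,737,980.70 = 1.7109.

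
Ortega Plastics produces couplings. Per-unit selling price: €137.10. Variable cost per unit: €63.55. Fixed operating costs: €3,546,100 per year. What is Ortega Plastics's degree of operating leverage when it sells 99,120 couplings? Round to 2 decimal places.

1.95

Contribution at this volume is 99,120 × €73.55 = €7,290,276.00.
EBIT = €7,290,276.00 − €3,546,100 = €3,744,176.00.
So DOL = total CM / EBIT = €7,290,276.00 / €3,744,176.00 = 1.9471.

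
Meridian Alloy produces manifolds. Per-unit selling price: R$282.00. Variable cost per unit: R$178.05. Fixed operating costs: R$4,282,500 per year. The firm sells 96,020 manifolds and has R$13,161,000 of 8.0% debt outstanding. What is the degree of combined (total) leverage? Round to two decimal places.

Total contribution margin = 96,020 × R$103.95 = R$9,981,279.00.
Operating income = contribution − fixed costs = R$9,981,279.00 − R$4,282,500 = R$5,698,779.00. Interest = R$1,052,880.00, so EBIT − I = R$4,645,899.00.
DCL = contribution ÷ (EBIT − I) = R$9,981,279.00 ÷ R$4,645,899.00 = 2.1484.

2.15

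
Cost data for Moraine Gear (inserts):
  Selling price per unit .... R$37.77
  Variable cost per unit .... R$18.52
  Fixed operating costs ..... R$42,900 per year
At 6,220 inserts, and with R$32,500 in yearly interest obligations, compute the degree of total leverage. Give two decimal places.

2.70

At 6,220 units, contribution = 6,220 × R$19.25 = R$119,735.00.
Subtracting fixed costs: EBIT = R$119,735.00 − R$42,900 = R$76,835.00. Interest = R$32,500.00.
DOL = R$119,735.00 ÷ R$76,835.00 = 1.5583; DFL = R$76,835.00 ÷ R$44,335.00 = 1.7331.
DCL = DOL × DFL = 1.5583 × 1.7331 = 2.7007.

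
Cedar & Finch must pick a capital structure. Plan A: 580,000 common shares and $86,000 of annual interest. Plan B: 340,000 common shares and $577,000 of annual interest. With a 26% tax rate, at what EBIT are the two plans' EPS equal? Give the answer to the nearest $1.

At indifference, (EBIT − 86,000)(1 − t)/580,000 = (EBIT − 577,000)(1 − t)/340,000.
Cancelling (1 − t) and cross-multiplying: 340,000·(EBIT − 86,000) = 580,000·(EBIT − 577,000).
Solving, EBIT = (577,000·580,000 − 86,000·340,000) / (580,000 − 340,000) = 305,420,000,000 / 240,000 = 1,272,583.33.

$1,272,583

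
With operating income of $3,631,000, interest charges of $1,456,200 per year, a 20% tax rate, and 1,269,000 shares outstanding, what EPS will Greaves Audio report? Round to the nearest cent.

$1.37

Pre-tax income = $3,631,000 − $1,456,200.00 = $2,174,800.00.
After tax at 20%: net income = $2,174,800.00 × 0.80 = $1,739,840.00.
EPS = $1,739,840.00 ÷ 1,269,000 = $1.37.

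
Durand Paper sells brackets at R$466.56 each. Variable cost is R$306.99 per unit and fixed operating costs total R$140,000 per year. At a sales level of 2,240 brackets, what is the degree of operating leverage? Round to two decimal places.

Contribution at this volume is 2,240 × R$159.57 = R$357,436.80.
EBIT = R$357,436.80 − R$140,000 = R$217,436.80.
So DOL = total CM / EBIT = R$357,436.80 / R$217,436.80 = 1.6439.

1.64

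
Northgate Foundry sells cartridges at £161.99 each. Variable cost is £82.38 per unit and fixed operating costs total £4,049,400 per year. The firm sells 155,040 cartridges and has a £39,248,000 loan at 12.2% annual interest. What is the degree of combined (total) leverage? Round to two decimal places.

Total contribution margin = 155,040 × £79.61 = £12,342,734.40.
EBIT = £12,342,734.40 − £4,049,400 = £8,293,334.40. Interest = £4,788,256.00, so EBIT − I = £3,505,078.40.
Degree of total leverage = total CM / (EBIT − interest) = £12,342,734.40 / £3,505,078.40 = 3.5214.

3.52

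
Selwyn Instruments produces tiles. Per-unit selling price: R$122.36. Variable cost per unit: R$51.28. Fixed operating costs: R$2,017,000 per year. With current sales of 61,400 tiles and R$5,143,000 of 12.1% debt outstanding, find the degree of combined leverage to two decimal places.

At 61,400 units, contribution = 61,400 × R$71.08 = R$4,364,312.00.
Operating income = contribution − fixed costs = R$4,364,312.00 − R$2,017,000 = R$2,347,312.00. Interest = R$622,303.00, so EBIT − I = R$1,725,009.00.
DCL = contribution ÷ (EBIT − I) = R$4,364,312.00 ÷ R$1,725,009.00 = 2.5300.

2.53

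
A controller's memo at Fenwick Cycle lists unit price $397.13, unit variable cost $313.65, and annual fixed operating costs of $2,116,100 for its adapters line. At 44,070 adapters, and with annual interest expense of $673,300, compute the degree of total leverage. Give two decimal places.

4.14

At 44,070 units, contribution = 44,070 × $83.48 = $3,678,963.60.
Subtracting fixed costs: EBIT = $3,678,963.60 − $2,116,100 = $1,562,863.60. Interest = $673,300.00.
DOL = $3,678,963.60 ÷ $1,562,863.60 = 2.3540; DFL = $1,562,863.60 ÷ $889,563.60 = 1.7569.
Combined leverage = 2.3540 × 1.7569 = 4.1357.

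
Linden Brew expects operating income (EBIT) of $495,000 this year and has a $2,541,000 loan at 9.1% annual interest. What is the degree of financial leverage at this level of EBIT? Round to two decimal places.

1.88

Annual interest charges come to $231,231.00.
DFL = EBIT ÷ (EBIT − I) = $495,000 ÷ ($495,000 − $231,231.00) = $495,000 ÷ $263,769.00 = 1.8766.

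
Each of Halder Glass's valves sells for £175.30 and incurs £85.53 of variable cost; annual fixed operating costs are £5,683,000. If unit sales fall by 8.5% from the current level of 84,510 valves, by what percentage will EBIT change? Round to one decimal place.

-33.9%

Contribution at this volume is 84,510 × £89.77 = £7,586,462.70.
Operating income = contribution − fixed costs = £7,586,462.70 − £5,683,000 = £1,903,462.70.
DOL = contribution ÷ EBIT = £7,586,462.70 ÷ £1,903,462.70 = 3.9856.
Operating income changes by 3.9856 × -8.5% = -33.9%.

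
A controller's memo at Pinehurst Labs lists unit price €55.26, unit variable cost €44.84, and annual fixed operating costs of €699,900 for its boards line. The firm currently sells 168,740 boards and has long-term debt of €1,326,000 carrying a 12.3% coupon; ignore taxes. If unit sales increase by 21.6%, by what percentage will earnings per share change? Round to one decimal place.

+42.4%

At 168,740 units, contribution = 168,740 × €10.42 = €1,758,270.80.
Operating income = contribution − fixed costs = €1,758,270.80 − €699,900 = €1,058,370.80.
Interest = €163,098.00, so EBIT − I = €895,272.80.
Degree of combined leverage = contribution ÷ (EBIT − I) = €1,758,270.80 ÷ €895,272.80 = 1.9639.
EPS therefore changes by 1.9639 × (+21.6%) = +42.4%.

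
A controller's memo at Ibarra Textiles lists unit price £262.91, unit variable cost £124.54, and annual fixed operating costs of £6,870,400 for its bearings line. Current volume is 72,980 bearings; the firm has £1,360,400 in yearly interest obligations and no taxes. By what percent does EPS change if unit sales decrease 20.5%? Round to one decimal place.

-110.9%

Contribution at this volume is 72,980 × £138.37 = £10,098,242.60.
EBIT = £10,098,242.60 − £6,870,400 = £3,227,842.60.
Interest = £1,360,400.00, so EBIT − I = £1,867,442.60.
DCL = total CM / (EBIT − I) = £10,098,242.60 / £1,867,442.60 = 5.4075.
EPS therefore changes by 5.4075 × (-20.5%) = -110.9%.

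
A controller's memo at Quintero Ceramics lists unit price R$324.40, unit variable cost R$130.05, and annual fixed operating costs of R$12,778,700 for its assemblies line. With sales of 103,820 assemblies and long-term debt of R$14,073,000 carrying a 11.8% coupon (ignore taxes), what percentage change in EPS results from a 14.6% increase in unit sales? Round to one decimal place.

+51.3%

Total contribution margin = 103,820 × R$194.35 = R$20,177,417.00.
Subtracting fixed costs: EBIT = R$20,177,417.00 − R$12,778,700 = R$7,398,717.00.
After interest of R$1,660,614.00, pre-tax earnings = R$5,738,103.00.
DCL = total CM / (EBIT − I) = R$20,177,417.00 / R$5,738,103.00 = 3.5164.
%ΔEPS = DCL × %ΔSales = 3.5164 × +14.6% = +51.3%.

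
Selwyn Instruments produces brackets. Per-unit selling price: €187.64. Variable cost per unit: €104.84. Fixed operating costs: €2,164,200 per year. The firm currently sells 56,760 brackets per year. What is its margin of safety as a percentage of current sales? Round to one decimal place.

Contribution margin per unit = €187.64 − €104.84 = €82.80. Break-even units = €2,164,200 ÷ €82.80 = 26,137.68; break-even revenue = 26,137.68 × €187.64 = €4,904,474.49.
Actual sales revenue = 56,760 × €187.64 = €10,650,446.40.
Margin of safety = (€10,650,446.40 − €4,904,474.49) ÷ €10,650,446.40 = 54.0%.

54.0%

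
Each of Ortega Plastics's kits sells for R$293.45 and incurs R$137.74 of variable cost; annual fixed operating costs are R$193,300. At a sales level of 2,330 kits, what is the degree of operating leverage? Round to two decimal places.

2.14

Contribution at this volume is 2,330 × R$155.71 = R$362,804.30.
Operating income = contribution − fixed costs = R$362,804.30 − R$193,300 = R$169,504.30.
So DOL = total CM / EBIT = R$362,804.30 / R$169,504.30 = 2.1404.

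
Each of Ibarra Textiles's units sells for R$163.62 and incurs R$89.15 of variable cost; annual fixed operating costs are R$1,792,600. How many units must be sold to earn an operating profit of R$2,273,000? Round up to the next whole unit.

54,594 units

Each unit contributes R$163.62 − R$89.15 = R$74.47.
Need Q such that Q × R$74.47 − R$1,792,600 = R$2,273,000, i.e. Q = R$4,065,600 / R$74.47 = 54,593.80 → 54,594.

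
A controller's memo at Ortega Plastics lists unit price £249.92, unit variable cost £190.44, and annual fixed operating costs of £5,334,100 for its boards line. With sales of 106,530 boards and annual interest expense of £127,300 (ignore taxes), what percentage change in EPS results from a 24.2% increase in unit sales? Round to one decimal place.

Contribution at this volume is 106,530 × £59.48 = £6,336,404.40.
EBIT = £6,336,404.40 − £5,334,100 = £1,002,304.40.
After interest of £127,300.00, pre-tax earnings = £875,004.40.
Degree of combined leverage = contribution ÷ (EBIT − I) = £6,336,404.40 ÷ £875,004.40 = 7.2416.
%ΔEPS = DCL × %ΔSales = 7.2416 × +24.2% = +175.2%.

+175.2%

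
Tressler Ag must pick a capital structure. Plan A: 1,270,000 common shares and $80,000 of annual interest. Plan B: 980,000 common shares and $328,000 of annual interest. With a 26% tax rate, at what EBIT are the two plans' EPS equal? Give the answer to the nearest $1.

$1,166,069

At indifference, (EBIT − 80,000)(1 − t)/1,270,000 = (EBIT − 328,000)(1 − t)/980,000.
The (1 − t) factor cancels: (EBIT − 80,000) × 980,000 = (EBIT − 328,000) × 1,270,000.
EBIT × (1,270,000 − 980,000) = 328,000 × 1,270,000 − 80,000 × 980,000 = 338,160,000,000, so EBIT = 338,160,000,000 ÷ 290,000 = 1,166,068.97.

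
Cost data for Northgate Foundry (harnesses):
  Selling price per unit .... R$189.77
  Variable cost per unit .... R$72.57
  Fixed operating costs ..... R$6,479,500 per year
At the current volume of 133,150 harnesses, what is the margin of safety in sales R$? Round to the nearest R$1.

Unit CM = price − variable cost = R$189.77 − R$72.57 = R$117.20. Break-even units = R$6,479,500 ÷ R$117.20 = 55,285.84; break-even revenue = 55,285.84 × R$189.77 = R$10,491,593.13.
Actual sales revenue = 133,150 × R$189.77 = R$25,267,875.50.
Margin of safety = R$25,267,875.50 − R$10,491,593.13 = R$14,776,282.

R$14,776,282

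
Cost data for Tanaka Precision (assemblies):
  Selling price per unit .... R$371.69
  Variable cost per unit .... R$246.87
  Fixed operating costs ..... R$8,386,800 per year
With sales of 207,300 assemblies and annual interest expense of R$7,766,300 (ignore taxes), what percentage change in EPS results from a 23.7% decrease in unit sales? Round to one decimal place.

At 207,300 units, contribution = 207,300 × R$124.82 = R$25,875,186.00.
Subtracting fixed costs: EBIT = R$25,875,186.00 − R$8,386,800 = R$17,488,386.00.
Interest = R$7,766,300.00, so EBIT − I = R$9,722,086.00.
DCL = total CM / (EBIT − I) = R$25,875,186.00 / R$9,722,086.00 = 2.6615.
%ΔEPS = DCL × %ΔSales = 2.6615 × -23.7% = -63.1%.

-63.1%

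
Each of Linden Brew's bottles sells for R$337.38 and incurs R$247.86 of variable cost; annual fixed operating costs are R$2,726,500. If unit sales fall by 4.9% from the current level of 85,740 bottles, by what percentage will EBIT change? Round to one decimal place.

-7.6%

At 85,740 units, contribution = 85,740 × R$89.52 = R$7,675,444.80.
EBIT = R$7,675,444.80 − R$2,726,500 = R$4,948,944.80.
Degree of operating leverage = R$7,675,444.80 / R$4,948,944.80 = 1.5509.
So EBIT moves 1.5509 × (-4.9%) = -7.6%.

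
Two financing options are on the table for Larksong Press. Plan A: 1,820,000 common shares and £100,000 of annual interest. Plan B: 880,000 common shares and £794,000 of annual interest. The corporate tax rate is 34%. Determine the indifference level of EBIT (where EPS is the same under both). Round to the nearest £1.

At indifference, (EBIT − 100,000)(1 − t)/1,820,000 = (EBIT − 794,000)(1 − t)/880,000.
The (1 − t) factor cancels: (EBIT − 100,000) × 880,000 = (EBIT − 794,000) × 1,820,000.
EBIT × (1,820,000 − 880,000) = 794,000 × 1,820,000 − 100,000 × 880,000 = 1,357,080,000,000, so EBIT = 1,357,080,000,000 ÷ 940,000 = 1,443,702.13.

£1,443,702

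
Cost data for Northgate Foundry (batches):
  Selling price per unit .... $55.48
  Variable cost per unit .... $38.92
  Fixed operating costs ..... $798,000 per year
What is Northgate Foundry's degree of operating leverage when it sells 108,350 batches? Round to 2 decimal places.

Contribution at this volume is 108,350 × $16.56 = $1,794,276.00.
Subtracting fixed costs: EBIT = $1,794,276.00 − $798,000 = $996,276.00.
So DOL = total CM / EBIT = $1,794,276.00 / $996,276.00 = 1.8010.

1.80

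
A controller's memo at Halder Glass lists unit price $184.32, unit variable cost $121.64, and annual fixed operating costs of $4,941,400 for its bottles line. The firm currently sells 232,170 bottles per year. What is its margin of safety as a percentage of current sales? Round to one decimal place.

Contribution margin per unit = $184.32 − $121.64 = $62.68. Break-even units = $4,941,400 ÷ $62.68 = 78,835.35; break-even revenue = 78,835.35 × $184.32 = $14,530,932.48.
Current sales = 232,170 × $184.32 = $42,793,574.40.
Margin of safety = ($42,793,574.40 − $14,530,932.48) ÷ $42,793,574.40 = 66.0%.

66.0%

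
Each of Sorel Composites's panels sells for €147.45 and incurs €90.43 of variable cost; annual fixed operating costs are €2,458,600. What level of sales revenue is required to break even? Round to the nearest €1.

Contribution margin per unit = €147.45 − €90.43 = €57.02, a CM ratio of €57.02 ÷ €147.45 = 0.3867.
Break-even sales = FC ÷ CM ratio = €2,458,600 × €147.45 / €57.02 = €6,357,779.

€6,357,779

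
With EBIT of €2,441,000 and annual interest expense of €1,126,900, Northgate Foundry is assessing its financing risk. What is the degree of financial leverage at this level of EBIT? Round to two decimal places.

Annual interest charges come to €1,126,900.00.
Degree of financial leverage = EBIT / (EBIT − interest) = €2,441,000 / €1,314,100.00 = 1.8575.

1.86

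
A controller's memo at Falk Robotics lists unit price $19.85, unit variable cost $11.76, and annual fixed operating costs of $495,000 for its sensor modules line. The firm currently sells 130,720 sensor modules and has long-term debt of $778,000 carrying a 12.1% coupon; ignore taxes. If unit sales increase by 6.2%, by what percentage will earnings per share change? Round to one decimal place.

+14.0%

Contribution at this volume is 130,720 × $8.09 = $1,057,524.80.
Operating income = contribution − fixed costs = $1,057,524.80 − $495,000 = $562,524.80.
Interest = $94,138.00, so EBIT − I = $468,386.80.
DCL = total CM / (EBIT − I) = $1,057,524.80 / $468,386.80 = 2.2578.
EPS therefore changes by 2.2578 × (+6.2%) = +14.0%.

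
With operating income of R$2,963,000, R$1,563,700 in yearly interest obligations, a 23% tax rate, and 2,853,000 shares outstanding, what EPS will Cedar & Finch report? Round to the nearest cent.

R$0.38

Interest = R$1,563,700.00, so EBT = R$2,963,000 − R$1,563,700.00 = R$1,399,300.00.
After tax at 23%: net income = R$1,399,300.00 × 0.77 = R$1,077,461.00.
Per share: R$1,077,461.00 / 2,853,000 shares = R$0.38.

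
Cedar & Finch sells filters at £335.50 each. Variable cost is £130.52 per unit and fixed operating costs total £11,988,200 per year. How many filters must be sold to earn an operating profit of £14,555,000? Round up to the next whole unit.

Contribution margin per unit = £335.50 − £130.52 = £204.98.
Need Q such that Q × £204.98 − £11,988,200 = £14,555,000, i.e. Q = £26,543,200 / £204.98 = 129,491.66 → 129,492.

129,492 filters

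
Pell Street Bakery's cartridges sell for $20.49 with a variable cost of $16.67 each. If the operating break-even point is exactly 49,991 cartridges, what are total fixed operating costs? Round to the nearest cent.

Unit CM = price − variable cost = $20.49 − $16.67 = $3.82.
Since BE = FC / CM, FC = 49,991 × $3.82 = $190,965.62.

$190,965.62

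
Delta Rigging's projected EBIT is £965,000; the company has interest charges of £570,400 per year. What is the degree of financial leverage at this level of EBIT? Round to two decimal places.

2.45

Annual interest charges come to £570,400.00.
Degree of financial leverage = EBIT / (EBIT − interest) = £965,000 / £394,600.00 = 2.4455.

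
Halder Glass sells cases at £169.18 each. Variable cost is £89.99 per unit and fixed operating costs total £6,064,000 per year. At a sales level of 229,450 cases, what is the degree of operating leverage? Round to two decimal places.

1.50

Contribution at this volume is 229,450 × £79.19 = £18,170,145.50.
Operating income = contribution − fixed costs = £18,170,145.50 − £6,064,000 = £12,106,145.50.
So DOL = total CM / EBIT = £18,170,145.50 / £12,106,145.50 = 1.5009.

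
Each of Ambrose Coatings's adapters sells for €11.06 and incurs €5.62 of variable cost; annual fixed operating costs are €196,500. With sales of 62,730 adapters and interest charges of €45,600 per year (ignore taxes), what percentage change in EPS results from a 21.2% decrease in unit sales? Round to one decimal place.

At 62,730 units, contribution = 62,730 × €5.44 = €341,251.20.
EBIT = €341,251.20 − €196,500 = €144,751.20.
After interest of €45,600.00, pre-tax earnings = €99,151.20.
Degree of combined leverage = contribution ÷ (EBIT − I) = €341,251.20 ÷ €99,151.20 = 3.4417.
%ΔEPS = DCL × %ΔSales = 3.4417 × -21.2% = -73.0%.

-73.0%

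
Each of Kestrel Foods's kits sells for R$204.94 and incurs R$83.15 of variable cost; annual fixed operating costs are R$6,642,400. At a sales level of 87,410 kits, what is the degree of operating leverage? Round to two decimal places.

2.66

Contribution at this volume is 87,410 × R$121.79 = R$10,645,663.90.
Subtracting fixed costs: EBIT = R$10,645,663.90 − R$6,642,400 = R$4,003,263.90.
DOL = contribution ÷ EBIT = R$10,645,663.90 ÷ R$4,003,263.90 = 2.6592.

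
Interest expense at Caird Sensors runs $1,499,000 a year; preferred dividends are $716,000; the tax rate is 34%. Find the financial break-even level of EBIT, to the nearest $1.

Grossing the preferred dividend up to pre-tax terms: $716,000 / (1 − 0.34) = $1,084,848.48.
EPS = 0 when EBIT covers interest plus the pre-tax preferred burden: $1,499,000 + $1,084,848.48 = $2,583,848.48.

$2,583,848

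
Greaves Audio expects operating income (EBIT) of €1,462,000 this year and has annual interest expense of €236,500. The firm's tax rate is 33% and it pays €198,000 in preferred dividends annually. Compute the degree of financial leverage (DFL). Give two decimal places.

Interest = €236,500.00.
Preferred dividends grossed up pre-tax: €198,000 / (1 − 0.33) = €295,522.39.
DFL = EBIT ÷ [EBIT − I − D_p/(1−t)] = €1,462,000 ÷ [€1,462,000 − €236,500.00 − €295,522.39] = €1,462,000 ÷ €929,977.61 = 1.5721.

1.57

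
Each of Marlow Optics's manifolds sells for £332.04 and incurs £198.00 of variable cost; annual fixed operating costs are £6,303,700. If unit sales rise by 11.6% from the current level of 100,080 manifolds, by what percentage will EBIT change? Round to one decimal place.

Contribution at this volume is 100,080 × £134.04 = £13,414,723.20.
Operating income = contribution − fixed costs = £13,414,723.20 − £6,303,700 = £7,111,023.20.
Degree of operating leverage = £13,414,723.20 / £7,111,023.20 = 1.8865.
%ΔEBIT = DOL × %ΔSales = 1.8865 × +11.6% = +21.9%.

+21.9%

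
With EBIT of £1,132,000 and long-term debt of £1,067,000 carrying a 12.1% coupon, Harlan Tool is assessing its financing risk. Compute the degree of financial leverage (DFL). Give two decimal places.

Interest = £129,107.00.
Degree of financial leverage = EBIT / (EBIT − interest) = £1,132,000 / £1,002,893.00 = 1.1287.

1.13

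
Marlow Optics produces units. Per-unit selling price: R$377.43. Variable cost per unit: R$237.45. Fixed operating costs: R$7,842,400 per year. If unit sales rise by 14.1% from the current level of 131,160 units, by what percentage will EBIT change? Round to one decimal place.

+24.6%

At 131,160 units, contribution = 131,160 × R$139.98 = R$18,359,776.80.
Subtracting fixed costs: EBIT = R$18,359,776.80 − R$7,842,400 = R$10,517,376.80.
Degree of operating leverage = R$18,359,776.80 / R$10,517,376.80 = 1.7457.
So EBIT moves 1.7457 × (+14.1%) = +24.6%.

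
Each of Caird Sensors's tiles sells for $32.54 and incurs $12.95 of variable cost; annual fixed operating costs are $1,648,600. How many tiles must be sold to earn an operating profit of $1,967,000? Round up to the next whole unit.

184,564 tiles

Unit CM = price − variable cost = $32.54 − $12.95 = $19.59.
Required volume = (fixed costs + target profit) ÷ CM = ($1,648,600 + $1,967,000) ÷ $19.59 = 184,563.55, so 184,564 tiles.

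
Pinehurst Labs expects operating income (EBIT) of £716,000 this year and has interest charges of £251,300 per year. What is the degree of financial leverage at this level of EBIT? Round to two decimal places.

1.54

Annual interest charges come to £251,300.00.
DFL = EBIT ÷ (EBIT − I) = £716,000 ÷ (£716,000 − £251,300.00) = £716,000 ÷ £464,700.00 = 1.5408.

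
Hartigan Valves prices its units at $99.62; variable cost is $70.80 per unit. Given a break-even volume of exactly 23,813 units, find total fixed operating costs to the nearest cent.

$686,290.66

Each unit contributes $99.62 − $70.80 = $28.82.
Fixed costs = break-even units × CM = 23,813 × $28.82 = $686,290.66.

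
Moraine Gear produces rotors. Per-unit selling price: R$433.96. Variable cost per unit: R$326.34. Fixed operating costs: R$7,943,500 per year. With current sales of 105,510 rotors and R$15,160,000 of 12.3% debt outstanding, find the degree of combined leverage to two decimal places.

Contribution at this volume is 105,510 × R$107.62 = R$11,354,986.20.
Operating income = contribution − fixed costs = R$11,354,986.20 − R$7,943,500 = R$3,411,486.20. Interest = R$1,864,680.00.
DOL = R$11,354,986.20 ÷ R$3,411,486.20 = 3.3285; DFL = R$3,411,486.20 ÷ R$1,546,806.20 = 2.2055.
Combined leverage = 3.3285 × 2.2055 = 7.3410.

7.34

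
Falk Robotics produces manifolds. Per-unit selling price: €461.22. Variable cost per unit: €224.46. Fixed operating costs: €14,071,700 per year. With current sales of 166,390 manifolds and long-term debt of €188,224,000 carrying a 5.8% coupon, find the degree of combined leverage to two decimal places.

2.73

Total contribution margin = 166,390 × €236.76 = €39,394,496.40.
Operating income = contribution − fixed costs = €39,394,496.40 − €14,071,700 = €25,322,796.40. Interest = €10,916,992.00, so EBIT − I = €14,405,804.40.
Degree of total leverage = total CM / (EBIT − interest) = €39,394,496.40 / €14,405,804.40 = 2.7346.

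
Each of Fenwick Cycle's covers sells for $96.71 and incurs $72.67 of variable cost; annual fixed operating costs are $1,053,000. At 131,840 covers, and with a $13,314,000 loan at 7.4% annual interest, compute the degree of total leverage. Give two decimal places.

2.80

At 131,840 units, contribution = 131,840 × $24.04 = $3,169,433.60.
EBIT = $3,169,433.60 − $1,053,000 = $2,116,433.60. Interest = $985,236.00, so EBIT − I = $1,131,197.60.
Degree of total leverage = total CM / (EBIT − interest) = $3,169,433.60 / $1,131,197.60 = 2.8018.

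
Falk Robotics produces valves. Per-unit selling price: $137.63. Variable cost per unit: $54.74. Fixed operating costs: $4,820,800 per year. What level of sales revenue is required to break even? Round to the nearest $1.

$8,004,424

Contribution margin per unit = $137.63 − $54.74 = $82.89, a CM ratio of $82.89 ÷ $137.63 = 0.6023.
Break-even revenue = fixed costs × price ÷ CM = $4,820,800 × $137.63 ÷ $82.89 = $8,004,424.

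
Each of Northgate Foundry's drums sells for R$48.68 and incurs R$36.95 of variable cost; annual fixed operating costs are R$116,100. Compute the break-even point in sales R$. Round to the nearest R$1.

Contribution margin per unit = R$48.68 − R$36.95 = R$11.73, a CM ratio of R$11.73 ÷ R$48.68 = 0.2410.
Break-even revenue = fixed costs × price ÷ CM = R$116,100 × R$48.68 ÷ R$11.73 = R$481,820.

R$481,820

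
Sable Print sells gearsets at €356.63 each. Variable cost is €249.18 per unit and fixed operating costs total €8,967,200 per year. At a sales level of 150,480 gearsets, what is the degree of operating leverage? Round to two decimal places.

At 150,480 units, contribution = 150,480 × €107.45 = €16,169,076.00.
Subtracting fixed costs: EBIT = €16,169,076.00 − €8,967,200 = €7,201,876.00.
Degree of operating leverage = €16,169,076.00 / €7,201,876.00 = 2.2451.

2.25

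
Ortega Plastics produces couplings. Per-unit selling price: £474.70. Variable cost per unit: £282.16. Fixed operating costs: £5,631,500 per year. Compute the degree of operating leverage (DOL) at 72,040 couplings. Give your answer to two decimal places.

1.68

At 72,040 units, contribution = 72,040 × £192.54 = £13,870,581.60.
EBIT = £13,870,581.60 − £5,631,500 = £8,239,081.60.
So DOL = total CM / EBIT = £13,870,581.60 / £8,239,081.60 = 1.6835.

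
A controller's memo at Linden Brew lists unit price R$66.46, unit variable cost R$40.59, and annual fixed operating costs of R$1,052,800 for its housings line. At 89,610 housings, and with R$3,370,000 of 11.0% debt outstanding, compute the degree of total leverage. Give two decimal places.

2.59

Contribution at this volume is 89,610 × R$25.87 = R$2,318,210.70.
Subtracting fixed costs: EBIT = R$2,318,210.70 − R$1,052,800 = R$1,265,410.70. Interest = R$370,700.00.
DOL = R$2,318,210.70 ÷ R$1,265,410.70 = 1.8320; DFL = R$1,265,410.70 ÷ R$894,710.70 = 1.4143.
DCL = DOL × DFL = 1.8320 × 1.4143 = 2.5910.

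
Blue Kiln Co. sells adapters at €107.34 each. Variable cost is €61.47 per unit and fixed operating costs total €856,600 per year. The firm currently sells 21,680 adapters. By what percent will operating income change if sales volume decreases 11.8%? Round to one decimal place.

Total contribution margin = 21,680 × €45.87 = €994,461.60.
Subtracting fixed costs: EBIT = €994,461.60 − €856,600 = €137,861.60.
Degree of operating leverage = €994,461.60 / €137,861.60 = 7.2135.
Operating income changes by 7.2135 × -11.8% = -85.1%.

-85.1%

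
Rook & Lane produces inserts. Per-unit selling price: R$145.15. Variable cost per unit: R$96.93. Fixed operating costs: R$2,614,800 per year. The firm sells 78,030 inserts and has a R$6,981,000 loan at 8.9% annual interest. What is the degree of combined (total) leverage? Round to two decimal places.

Total contribution margin = 78,030 × R$48.22 = R$3,762,606.60.
Operating income = contribution − fixed costs = R$3,762,606.60 − R$2,614,800 = R$1,147,806.60. Interest = R$621,309.00.
DOL = R$3,762,606.60 ÷ R$1,147,806.60 = 3.2781; DFL = R$1,147,806.60 ÷ R$526,497.60 = 2.1801.
DCL = DOL × DFL = 3.2781 × 2.1801 = 7.1466.

7.15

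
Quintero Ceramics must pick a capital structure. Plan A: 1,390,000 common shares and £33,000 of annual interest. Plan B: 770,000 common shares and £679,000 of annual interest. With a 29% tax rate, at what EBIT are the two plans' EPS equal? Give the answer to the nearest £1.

Set EPS_A = EPS_B: (EBIT − £33,000)(1 − 0.29) ÷ 1,390,000 = (EBIT − £679,000)(1 − 0.29) ÷ 770,000.
Cancelling (1 − t) and cross-multiplying: 770,000·(EBIT − 33,000) = 1,390,000·(EBIT − 679,000).
Solving, EBIT = (679,000·1,390,000 − 33,000·770,000) / (1,390,000 − 770,000) = 918,400,000,000 / 620,000 = 1,481,290.32.

£1,481,290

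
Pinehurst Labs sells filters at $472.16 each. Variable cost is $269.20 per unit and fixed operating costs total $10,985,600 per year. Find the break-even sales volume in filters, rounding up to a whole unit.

54,127 filters

Unit CM = price − variable cost = $472.16 − $269.20 = $202.96.
Units to break even: $10,985,600 ÷ $202.96 = 54,126.92, rounded up to 54,127.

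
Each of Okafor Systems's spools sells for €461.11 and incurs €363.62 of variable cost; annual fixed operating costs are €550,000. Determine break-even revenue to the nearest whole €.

CM per unit = €461.11 − €363.62 = €97.49; CM ratio = €97.49 / €461.11 = 0.2114.
Break-even sales = FC ÷ CM ratio = €550,000 × €461.11 / €97.49 = €2,601,400.

€2,601,400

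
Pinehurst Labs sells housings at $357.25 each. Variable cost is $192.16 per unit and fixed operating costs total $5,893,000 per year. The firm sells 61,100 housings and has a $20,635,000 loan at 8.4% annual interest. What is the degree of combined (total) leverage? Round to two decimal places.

At 61,100 units, contribution = 61,100 × $165.09 = $10,086,999.00.
Subtracting fixed costs: EBIT = $10,086,999.00 − $5,893,000 = $4,193,999.00. Interest = $1,733,340.00.
DOL = $10,086,999.00 ÷ $4,193,999.00 = 2.4051; DFL = $4,193,999.00 ÷ $2,460,659.00 = 1.7044.
DCL = DOL × DFL = 2.4051 × 1.7044 = 4.0993.

4.10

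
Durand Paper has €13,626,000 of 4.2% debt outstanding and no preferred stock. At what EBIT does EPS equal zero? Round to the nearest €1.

Annual interest = 4.2% × €13,626,000 = €572,292.00.
With no preferred dividends, EPS = 0 when EBIT exactly covers interest, so the financial break-even EBIT is €572,292.00.

€572,292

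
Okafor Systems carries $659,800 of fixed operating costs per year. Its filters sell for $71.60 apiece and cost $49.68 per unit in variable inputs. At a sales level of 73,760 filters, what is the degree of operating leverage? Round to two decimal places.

Total contribution margin = 73,760 × $21.92 = $1,616,819.20.
Subtracting fixed costs: EBIT = $1,616,819.20 − $659,800 = $957,019.20.
So DOL = total CM / EBIT = $1,616,819.20 / $957,019.20 = 1.6894.

1.69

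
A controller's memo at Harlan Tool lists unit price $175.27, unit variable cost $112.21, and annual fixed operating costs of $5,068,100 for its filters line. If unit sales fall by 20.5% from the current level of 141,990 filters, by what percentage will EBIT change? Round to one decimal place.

-47.2%

Total contribution margin = 141,990 × $63.06 = $8,953,889.40.
EBIT = $8,953,889.40 − $5,068,100 = $3,885,789.40.
So DOL = total CM / EBIT = $8,953,889.40 / $3,885,789.40 = 2.3043.
%ΔEBIT = DOL × %ΔSales = 2.3043 × -20.5% = -47.2%.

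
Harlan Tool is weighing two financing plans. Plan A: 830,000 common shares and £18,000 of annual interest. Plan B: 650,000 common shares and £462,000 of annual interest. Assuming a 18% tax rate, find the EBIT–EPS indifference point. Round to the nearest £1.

Set EPS_A = EPS_B: (EBIT − £18,000)(1 − 0.18) ÷ 830,000 = (EBIT − £462,000)(1 − 0.18) ÷ 650,000.
The (1 − t) factor cancels: (EBIT − 18,000) × 650,000 = (EBIT − 462,000) × 830,000.
Solving, EBIT = (462,000·830,000 − 18,000·650,000) / (830,000 − 650,000) = 371,760,000,000 / 180,000 = 2,065,333.33.

£2,065,333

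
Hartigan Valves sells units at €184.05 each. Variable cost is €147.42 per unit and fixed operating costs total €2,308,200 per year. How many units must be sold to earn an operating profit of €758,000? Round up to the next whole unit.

83,708 units

Contribution margin per unit = €184.05 − €147.42 = €36.63.
Need Q such that Q × €36.63 − €2,308,200 = €758,000, i.e. Q = €3,066,200 / €36.63 = 83,707.34 → 83,708.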